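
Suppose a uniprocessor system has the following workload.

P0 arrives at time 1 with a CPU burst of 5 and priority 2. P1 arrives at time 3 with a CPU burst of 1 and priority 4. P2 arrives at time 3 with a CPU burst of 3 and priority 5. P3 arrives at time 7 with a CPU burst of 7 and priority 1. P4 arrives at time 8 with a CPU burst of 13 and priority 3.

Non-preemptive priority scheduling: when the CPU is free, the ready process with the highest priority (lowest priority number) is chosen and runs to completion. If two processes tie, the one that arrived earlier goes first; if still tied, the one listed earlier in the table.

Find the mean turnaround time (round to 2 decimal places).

Schedule: | idle 0-1 | P0 1-6 | P1 6-7 | P3 7-14 | P4 14-27 | P2 27-30 |
Completion: P0=6  P1=7  P2=30  P3=14  P4=27
Turnaround times: P0=5, P1=4, P2=27, P3=7, P4=19
Average turnaround = (5+4+27+7+19) / 5 = 62/5 = 12.40

12.40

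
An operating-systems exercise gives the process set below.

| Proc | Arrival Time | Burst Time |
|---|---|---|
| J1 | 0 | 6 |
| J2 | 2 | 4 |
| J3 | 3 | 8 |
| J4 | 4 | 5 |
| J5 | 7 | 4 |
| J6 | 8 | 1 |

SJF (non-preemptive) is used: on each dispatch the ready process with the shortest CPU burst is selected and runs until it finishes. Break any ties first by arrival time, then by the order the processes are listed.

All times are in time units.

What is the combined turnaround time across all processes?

66

Timeline: | J1 0-6 | J2 6-10 | J6 10-11 | J5 11-15 | J4 15-20 | J3 20-28 |
Completion: J1=6  J2=10  J3=28  J4=20  J5=15  J6=11
Turnaround = completion − arrival: J1=6, J2=8, J3=25, J4=16, J5=8, J6=3
Total turnaround = 6 + 8 + 25 + 16 + 8 + 3 = 66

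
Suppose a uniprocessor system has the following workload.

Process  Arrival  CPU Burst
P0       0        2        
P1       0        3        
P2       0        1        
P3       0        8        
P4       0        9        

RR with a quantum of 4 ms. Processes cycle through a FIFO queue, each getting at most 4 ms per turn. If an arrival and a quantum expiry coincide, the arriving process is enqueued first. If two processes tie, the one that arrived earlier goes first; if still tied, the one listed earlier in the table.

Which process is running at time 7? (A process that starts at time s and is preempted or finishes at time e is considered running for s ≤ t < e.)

Timeline: | P0 0-2 | P1 2-5 | P2 5-6 | P3 6-10 | P4 10-14 | P3 14-18 | P4 18-23 |
Completion: P0=2  P1=5  P2=6  P3=18  P4=23

P3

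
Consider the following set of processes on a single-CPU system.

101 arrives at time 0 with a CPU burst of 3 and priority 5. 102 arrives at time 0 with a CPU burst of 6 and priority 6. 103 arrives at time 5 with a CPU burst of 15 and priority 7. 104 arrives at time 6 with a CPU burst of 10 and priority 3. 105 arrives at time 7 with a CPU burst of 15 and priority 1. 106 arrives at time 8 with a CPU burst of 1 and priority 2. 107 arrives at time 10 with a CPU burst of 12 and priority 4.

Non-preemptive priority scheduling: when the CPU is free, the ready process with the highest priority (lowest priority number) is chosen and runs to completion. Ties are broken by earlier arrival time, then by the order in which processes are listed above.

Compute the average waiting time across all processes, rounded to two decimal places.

15.29

Gantt: | 101 0-3 | 102 3-9 | 105 9-24 | 106 24-25 | 104 25-35 | 107 35-47 | 103 47-62 |
Completion: 101=3  102=9  103=62  104=35  105=24  106=25  107=47
Turnaround (C−A): 101=3  102=9  103=57  104=29  105=17  106=17  107=37
Waiting times: 101=0, 102=3, 103=42, 104=19, 105=2, 106=16, 107=25
Average waiting = (0+3+42+19+2+16+25) / 7 = 107/7 = 15.29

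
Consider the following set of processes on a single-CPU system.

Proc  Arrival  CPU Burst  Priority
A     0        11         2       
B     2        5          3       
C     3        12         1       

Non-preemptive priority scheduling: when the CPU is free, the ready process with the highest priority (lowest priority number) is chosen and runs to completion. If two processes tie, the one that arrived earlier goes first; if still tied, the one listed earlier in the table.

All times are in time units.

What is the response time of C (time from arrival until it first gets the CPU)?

Schedule: | A 0-11 | C 11-23 | B 23-28 |
Completion: A=11  B=28  C=23
Turnaround (C−A): A=11  B=26  C=20
Response(C) = first start − arrival = 11 − 3 = 8

8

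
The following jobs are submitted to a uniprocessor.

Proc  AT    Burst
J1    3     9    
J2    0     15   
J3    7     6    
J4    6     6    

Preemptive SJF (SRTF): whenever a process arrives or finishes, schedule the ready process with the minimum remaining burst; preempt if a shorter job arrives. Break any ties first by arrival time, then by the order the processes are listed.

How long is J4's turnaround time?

12

Timeline: | J2 0-3 | J1 3-12 | J4 12-18 | J3 18-24 | J2 24-36 |
Completion: J1=12  J2=36  J3=24  J4=18
Turnaround(J4) = completion − arrival = 18 − 6 = 12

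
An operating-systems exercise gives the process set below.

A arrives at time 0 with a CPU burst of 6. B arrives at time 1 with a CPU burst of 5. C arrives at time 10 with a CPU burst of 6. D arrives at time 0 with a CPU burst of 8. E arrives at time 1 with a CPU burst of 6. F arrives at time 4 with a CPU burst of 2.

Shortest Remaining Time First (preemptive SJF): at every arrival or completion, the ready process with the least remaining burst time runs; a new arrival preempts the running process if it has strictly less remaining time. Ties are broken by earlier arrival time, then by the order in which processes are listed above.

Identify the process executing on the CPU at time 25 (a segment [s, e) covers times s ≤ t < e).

Gantt: | A 0-6 | F 6-8 | B 8-13 | E 13-19 | C 19-25 | D 25-33 |
Completion: A=6  B=13  C=25  D=33  E=19  F=8
Turnaround (C−A): A=6  B=12  C=15  D=33  E=18  F=4

D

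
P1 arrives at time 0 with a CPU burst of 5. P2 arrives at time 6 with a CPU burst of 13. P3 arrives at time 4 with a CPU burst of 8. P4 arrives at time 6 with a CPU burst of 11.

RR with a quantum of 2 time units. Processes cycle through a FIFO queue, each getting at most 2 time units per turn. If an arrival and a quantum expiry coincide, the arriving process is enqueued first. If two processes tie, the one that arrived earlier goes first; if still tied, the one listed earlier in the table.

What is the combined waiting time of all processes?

52

Timeline: | P1 0-4 | P3 4-6 | P1 6-7 | P2 7-9 | P4 9-11 | P3 11-13 | P2 13-15 | P4 15-17 | P3 17-19 | P2 19-21 | P4 21-23 | P3 23-25 | P2 25-27 | P4 27-29 | P2 29-31 | P4 31-33 | P2 33-35 | P4 35-36 | P2 36-37 |
Completion: P1=7  P2=37  P3=25  P4=36
Turnaround (C−A): P1=7  P2=31  P3=21  P4=30
Waiting = turnaround − burst: P1=2, P2=18, P3=13, P4=19
Total waiting = 2 + 18 + 13 + 19 = 52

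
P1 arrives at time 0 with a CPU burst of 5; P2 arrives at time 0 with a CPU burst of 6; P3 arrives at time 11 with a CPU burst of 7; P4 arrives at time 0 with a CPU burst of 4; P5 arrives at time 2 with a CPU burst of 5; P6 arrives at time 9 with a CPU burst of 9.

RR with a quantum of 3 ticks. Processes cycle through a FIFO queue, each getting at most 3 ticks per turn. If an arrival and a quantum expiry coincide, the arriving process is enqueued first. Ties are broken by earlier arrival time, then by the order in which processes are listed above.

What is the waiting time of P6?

17

Schedule: | P1 0-3 | P2 3-6 | P4 6-9 | P5 9-12 | P1 12-14 | P2 14-17 | P6 17-20 | P4 20-21 | P3 21-24 | P5 24-26 | P6 26-29 | P3 29-32 | P6 32-35 | P3 35-36 |
Completion: P1=14  P2=17  P3=36  P4=21  P5=26  P6=35
Waiting(P6) = turnaround − burst = 26 − 9 = 17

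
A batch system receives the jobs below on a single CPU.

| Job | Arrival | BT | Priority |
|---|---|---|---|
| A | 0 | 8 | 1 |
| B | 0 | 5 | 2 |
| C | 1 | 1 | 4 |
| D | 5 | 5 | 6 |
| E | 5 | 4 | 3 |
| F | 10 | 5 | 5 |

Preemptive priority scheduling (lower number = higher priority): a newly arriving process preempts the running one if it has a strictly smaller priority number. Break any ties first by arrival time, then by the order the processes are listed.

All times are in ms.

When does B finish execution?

13

Gantt: | A 0-8 | B 8-13 | E 13-17 | C 17-18 | F 18-23 | D 23-28 |
Completion: A=8  B=13  C=18  D=28  E=17  F=23
Turnaround (C−A): A=8  B=13  C=17  D=23  E=12  F=13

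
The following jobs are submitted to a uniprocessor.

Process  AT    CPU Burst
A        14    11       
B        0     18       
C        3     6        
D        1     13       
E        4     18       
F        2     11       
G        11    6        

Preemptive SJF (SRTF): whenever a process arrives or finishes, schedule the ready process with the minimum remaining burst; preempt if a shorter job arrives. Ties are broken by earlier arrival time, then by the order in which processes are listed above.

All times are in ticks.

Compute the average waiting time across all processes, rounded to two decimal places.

Schedule: | B 0-1 | D 1-2 | F 2-3 | C 3-9 | F 9-11 | G 11-17 | F 17-25 | A 25-36 | D 36-48 | B 48-65 | E 65-83 |
Completion: A=36  B=65  C=9  D=48  E=83  F=25  G=17
Turnaround (C−A): A=22  B=65  C=6  D=47  E=79  F=23  G=6
Waiting times: A=11, B=47, C=0, D=34, E=61, F=12, G=0
Average waiting = (11+47+0+34+61+12+0) / 7 = 165/7 = 23.57

23.57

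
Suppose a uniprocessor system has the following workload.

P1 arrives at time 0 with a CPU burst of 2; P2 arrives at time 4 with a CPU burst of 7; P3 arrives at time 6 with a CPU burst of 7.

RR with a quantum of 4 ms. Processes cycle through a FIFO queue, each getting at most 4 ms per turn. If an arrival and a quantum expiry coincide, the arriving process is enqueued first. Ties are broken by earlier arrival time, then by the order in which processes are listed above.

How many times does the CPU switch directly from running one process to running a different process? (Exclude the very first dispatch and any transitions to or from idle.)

3

Gantt: | P1 0-2 | idle 2-4 | P2 4-8 | P3 8-12 | P2 12-15 | P3 15-18 |
Completion: P1=2  P2=15  P3=18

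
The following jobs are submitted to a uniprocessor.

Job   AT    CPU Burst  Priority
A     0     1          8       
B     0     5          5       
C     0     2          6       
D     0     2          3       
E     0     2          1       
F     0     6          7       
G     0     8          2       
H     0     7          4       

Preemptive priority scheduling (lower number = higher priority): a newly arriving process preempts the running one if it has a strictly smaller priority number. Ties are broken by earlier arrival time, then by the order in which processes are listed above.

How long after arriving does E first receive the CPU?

0

Schedule: | E 0-2 | G 2-10 | D 10-12 | H 12-19 | B 19-24 | C 24-26 | F 26-32 | A 32-33 |
Completion: A=33  B=24  C=26  D=12  E=2  F=32  G=10  H=19
Response(E) = first start − arrival = 0 − 0 = 0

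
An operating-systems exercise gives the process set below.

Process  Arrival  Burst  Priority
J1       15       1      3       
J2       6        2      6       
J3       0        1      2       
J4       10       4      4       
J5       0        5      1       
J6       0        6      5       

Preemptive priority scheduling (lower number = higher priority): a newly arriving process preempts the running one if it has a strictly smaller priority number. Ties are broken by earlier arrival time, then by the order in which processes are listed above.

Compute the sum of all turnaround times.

Gantt: | J5 0-5 | J3 5-6 | J6 6-10 | J4 10-14 | J6 14-15 | J1 15-16 | J6 16-17 | J2 17-19 |
Completion: J1=16  J2=19  J3=6  J4=14  J5=5  J6=17
Turnaround (C−A): J1=1  J2=13  J3=6  J4=4  J5=5  J6=17
Turnaround = completion − arrival: J1=1, J2=13, J3=6, J4=4, J5=5, J6=17
Total turnaround = 1 + 13 + 6 + 4 + 5 + 17 = 46

46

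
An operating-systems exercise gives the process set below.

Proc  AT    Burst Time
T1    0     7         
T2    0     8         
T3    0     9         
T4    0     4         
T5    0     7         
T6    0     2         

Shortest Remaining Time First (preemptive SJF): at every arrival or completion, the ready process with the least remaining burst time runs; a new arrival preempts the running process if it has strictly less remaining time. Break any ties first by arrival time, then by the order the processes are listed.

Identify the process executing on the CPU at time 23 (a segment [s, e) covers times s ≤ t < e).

T2

Timeline: | T6 0-2 | T4 2-6 | T1 6-13 | T5 13-20 | T2 20-28 | T3 28-37 |
Completion: T1=13  T2=28  T3=37  T4=6  T5=20  T6=2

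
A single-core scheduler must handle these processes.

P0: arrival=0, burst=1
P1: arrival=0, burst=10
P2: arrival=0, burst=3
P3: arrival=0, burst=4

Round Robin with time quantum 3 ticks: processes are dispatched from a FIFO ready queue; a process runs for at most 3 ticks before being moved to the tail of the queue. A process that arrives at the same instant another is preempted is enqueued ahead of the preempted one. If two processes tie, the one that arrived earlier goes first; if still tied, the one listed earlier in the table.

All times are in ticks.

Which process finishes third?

Gantt: | P0 0-1 | P1 1-4 | P2 4-7 | P3 7-10 | P1 10-13 | P3 13-14 | P1 14-18 |
Completion: P0=1  P1=18  P2=7  P3=14
Turnaround (C−A): P0=1  P1=18  P2=7  P3=14
Finish order: P0 → P2 → P3 → P1

P3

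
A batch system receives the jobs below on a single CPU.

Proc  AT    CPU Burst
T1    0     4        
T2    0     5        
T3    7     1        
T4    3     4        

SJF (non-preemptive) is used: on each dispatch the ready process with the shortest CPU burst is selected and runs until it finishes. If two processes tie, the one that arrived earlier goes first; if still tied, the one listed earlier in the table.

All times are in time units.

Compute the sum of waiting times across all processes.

Schedule: | T1 0-4 | T4 4-8 | T3 8-9 | T2 9-14 |
Completion: T1=4  T2=14  T3=9  T4=8
Turnaround (C−A): T1=4  T2=14  T3=2  T4=5
Waiting = turnaround − burst: T1=0, T2=9, T3=1, T4=1
Total waiting = 0 + 9 + 1 + 1 = 11

11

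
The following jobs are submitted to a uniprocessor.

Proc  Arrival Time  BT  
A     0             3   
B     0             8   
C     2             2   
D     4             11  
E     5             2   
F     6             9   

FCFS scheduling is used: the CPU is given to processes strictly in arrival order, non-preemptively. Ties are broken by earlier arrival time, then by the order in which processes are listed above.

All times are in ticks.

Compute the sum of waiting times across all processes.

Schedule: | A 0-3 | B 3-11 | C 11-13 | D 13-24 | E 24-26 | F 26-35 |
Completion: A=3  B=11  C=13  D=24  E=26  F=35
Waiting = turnaround − burst: A=0, B=3, C=9, D=9, E=19, F=20
Total waiting = 0 + 3 + 9 + 9 + 19 + 20 = 60

60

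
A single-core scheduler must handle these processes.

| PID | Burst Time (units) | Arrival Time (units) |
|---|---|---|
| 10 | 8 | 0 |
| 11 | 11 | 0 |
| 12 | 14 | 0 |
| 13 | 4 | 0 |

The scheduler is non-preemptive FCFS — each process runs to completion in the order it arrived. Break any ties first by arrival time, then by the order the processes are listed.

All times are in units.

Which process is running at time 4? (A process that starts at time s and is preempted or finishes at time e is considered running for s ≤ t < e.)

Gantt: | 10 0-8 | 11 8-19 | 12 19-33 | 13 33-37 |
Completion: 10=8  11=19  12=33  13=37
Turnaround (C−A): 10=8  11=19  12=33  13=37

10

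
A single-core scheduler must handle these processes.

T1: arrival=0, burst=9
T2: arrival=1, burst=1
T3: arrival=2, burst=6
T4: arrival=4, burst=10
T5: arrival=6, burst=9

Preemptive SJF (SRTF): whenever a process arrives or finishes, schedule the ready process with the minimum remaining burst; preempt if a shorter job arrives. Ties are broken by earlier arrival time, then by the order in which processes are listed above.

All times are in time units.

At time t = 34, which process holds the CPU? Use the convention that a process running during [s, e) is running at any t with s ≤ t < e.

T4

Gantt: | T1 0-1 | T2 1-2 | T3 2-8 | T1 8-16 | T5 16-25 | T4 25-35 |
Completion: T1=16  T2=2  T3=8  T4=35  T5=25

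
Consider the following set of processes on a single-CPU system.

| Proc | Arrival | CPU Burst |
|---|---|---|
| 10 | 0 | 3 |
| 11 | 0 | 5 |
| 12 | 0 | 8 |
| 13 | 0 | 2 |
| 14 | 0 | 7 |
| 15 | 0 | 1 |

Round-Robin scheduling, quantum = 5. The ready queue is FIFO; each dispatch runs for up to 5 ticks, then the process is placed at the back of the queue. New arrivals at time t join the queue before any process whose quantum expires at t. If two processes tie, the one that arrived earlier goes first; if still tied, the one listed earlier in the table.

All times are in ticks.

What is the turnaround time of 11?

8

Gantt: | 10 0-3 | 11 3-8 | 12 8-13 | 13 13-15 | 14 15-20 | 15 20-21 | 12 21-24 | 14 24-26 |
Completion: 10=3  11=8  12=24  13=15  14=26  15=21
Turnaround(11) = completion − arrival = 8 − 0 = 8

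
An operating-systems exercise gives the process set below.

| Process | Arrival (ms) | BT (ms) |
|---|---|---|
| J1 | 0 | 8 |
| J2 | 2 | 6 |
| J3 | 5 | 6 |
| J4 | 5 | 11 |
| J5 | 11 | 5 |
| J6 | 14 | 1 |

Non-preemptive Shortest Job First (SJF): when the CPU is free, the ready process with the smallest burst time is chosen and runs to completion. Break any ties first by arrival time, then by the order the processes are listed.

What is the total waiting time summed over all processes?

46

Timeline: | J1 0-8 | J2 8-14 | J6 14-15 | J5 15-20 | J3 20-26 | J4 26-37 |
Completion: J1=8  J2=14  J3=26  J4=37  J5=20  J6=15
Turnaround (C−A): J1=8  J2=12  J3=21  J4=32  J5=9  J6=1
Waiting = turnaround − burst: J1=0, J2=6, J3=15, J4=21, J5=4, J6=0
Total waiting = 0 + 6 + 15 + 21 + 4 + 0 = 46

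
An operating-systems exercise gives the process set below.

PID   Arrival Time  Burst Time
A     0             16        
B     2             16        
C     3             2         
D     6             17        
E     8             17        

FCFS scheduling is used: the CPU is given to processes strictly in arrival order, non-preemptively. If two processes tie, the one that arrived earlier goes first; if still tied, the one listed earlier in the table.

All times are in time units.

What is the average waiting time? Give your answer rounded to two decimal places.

Schedule: | A 0-16 | B 16-32 | C 32-34 | D 34-51 | E 51-68 |
Completion: A=16  B=32  C=34  D=51  E=68
Turnaround (C−A): A=16  B=30  C=31  D=45  E=60
Waiting times: A=0, B=14, C=29, D=28, E=43
Average waiting = (0+14+29+28+43) / 5 = 114/5 = 22.80

22.80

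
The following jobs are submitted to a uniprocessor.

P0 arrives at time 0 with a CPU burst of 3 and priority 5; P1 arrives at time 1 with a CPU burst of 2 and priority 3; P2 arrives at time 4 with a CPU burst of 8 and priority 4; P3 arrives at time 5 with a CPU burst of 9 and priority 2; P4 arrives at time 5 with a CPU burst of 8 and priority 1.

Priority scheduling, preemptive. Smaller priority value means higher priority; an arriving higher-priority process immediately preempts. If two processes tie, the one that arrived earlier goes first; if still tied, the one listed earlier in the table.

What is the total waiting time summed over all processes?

52

Timeline: | P0 0-1 | P1 1-3 | P0 3-4 | P2 4-5 | P4 5-13 | P3 13-22 | P2 22-29 | P0 29-30 |
Completion: P0=30  P1=3  P2=29  P3=22  P4=13
Waiting = turnaround − burst: P0=27, P1=0, P2=17, P3=8, P4=0
Total waiting = 27 + 0 + 17 + 8 + 0 = 52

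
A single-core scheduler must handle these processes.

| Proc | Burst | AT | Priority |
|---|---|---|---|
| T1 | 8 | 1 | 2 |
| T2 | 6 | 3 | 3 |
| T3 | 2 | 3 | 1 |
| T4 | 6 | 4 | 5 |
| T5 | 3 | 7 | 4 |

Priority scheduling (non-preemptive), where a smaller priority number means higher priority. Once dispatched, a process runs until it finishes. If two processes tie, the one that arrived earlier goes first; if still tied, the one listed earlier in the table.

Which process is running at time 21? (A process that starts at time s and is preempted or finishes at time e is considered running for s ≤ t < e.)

Schedule: | idle 0-1 | T1 1-9 | T3 9-11 | T2 11-17 | T5 17-20 | T4 20-26 |
Completion: T1=9  T2=17  T3=11  T4=26  T5=20

T4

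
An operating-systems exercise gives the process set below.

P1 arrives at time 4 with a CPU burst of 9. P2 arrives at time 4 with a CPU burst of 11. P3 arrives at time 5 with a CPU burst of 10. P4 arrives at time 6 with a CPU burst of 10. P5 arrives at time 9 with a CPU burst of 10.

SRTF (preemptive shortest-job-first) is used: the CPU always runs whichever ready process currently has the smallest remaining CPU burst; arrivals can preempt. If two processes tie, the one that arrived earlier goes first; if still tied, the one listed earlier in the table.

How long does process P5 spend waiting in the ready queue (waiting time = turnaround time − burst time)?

Gantt: | idle 0-4 | P1 4-13 | P3 13-23 | P4 23-33 | P5 33-43 | P2 43-54 |
Completion: P1=13  P2=54  P3=23  P4=33  P5=43
Turnaround (C−A): P1=9  P2=50  P3=18  P4=27  P5=34
Waiting(P5) = turnaround − burst = 34 − 10 = 24

24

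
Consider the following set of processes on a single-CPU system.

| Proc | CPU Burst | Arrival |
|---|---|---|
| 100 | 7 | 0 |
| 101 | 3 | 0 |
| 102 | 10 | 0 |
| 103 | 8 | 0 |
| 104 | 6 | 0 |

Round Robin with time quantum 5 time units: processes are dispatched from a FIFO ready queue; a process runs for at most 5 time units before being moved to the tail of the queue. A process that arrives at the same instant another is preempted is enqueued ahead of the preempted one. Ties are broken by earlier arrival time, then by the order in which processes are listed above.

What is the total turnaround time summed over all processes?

Timeline: | 100 0-5 | 101 5-8 | 102 8-13 | 103 13-18 | 104 18-23 | 100 23-25 | 102 25-30 | 103 30-33 | 104 33-34 |
Completion: 100=25  101=8  102=30  103=33  104=34
Turnaround (C−A): 100=25  101=8  102=30  103=33  104=34
Turnaround = completion − arrival: 100=25, 101=8, 102=30, 103=33, 104=34
Total turnaround = 25 + 8 + 30 + 33 + 34 = 130

130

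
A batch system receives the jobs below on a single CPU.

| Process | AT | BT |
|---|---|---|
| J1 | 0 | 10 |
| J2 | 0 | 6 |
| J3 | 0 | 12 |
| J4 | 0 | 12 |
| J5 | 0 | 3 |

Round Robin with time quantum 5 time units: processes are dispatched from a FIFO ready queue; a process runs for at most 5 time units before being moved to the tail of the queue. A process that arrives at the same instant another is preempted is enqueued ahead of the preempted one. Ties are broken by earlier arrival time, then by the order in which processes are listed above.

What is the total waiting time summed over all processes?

Schedule: | J1 0-5 | J2 5-10 | J3 10-15 | J4 15-20 | J5 20-23 | J1 23-28 | J2 28-29 | J3 29-34 | J4 34-39 | J3 39-41 | J4 41-43 |
Completion: J1=28  J2=29  J3=41  J4=43  J5=23
Waiting = turnaround − burst: J1=18, J2=23, J3=29, J4=31, J5=20
Total waiting = 18 + 23 + 29 + 31 + 20 = 121

121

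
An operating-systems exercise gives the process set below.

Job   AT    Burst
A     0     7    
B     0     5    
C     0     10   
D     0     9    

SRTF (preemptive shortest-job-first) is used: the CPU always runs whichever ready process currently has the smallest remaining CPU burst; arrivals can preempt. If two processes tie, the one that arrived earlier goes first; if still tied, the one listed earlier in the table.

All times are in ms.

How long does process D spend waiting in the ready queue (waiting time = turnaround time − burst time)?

12

Schedule: | B 0-5 | A 5-12 | D 12-21 | C 21-31 |
Completion: A=12  B=5  C=31  D=21
Turnaround (C−A): A=12  B=5  C=31  D=21
Waiting(D) = turnaround − burst = 21 − 9 = 12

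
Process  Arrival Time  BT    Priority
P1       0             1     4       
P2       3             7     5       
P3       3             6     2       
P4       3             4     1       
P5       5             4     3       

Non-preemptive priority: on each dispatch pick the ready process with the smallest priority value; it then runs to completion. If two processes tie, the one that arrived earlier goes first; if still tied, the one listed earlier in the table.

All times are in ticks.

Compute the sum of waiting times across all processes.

Gantt: | P1 0-1 | idle 1-3 | P4 3-7 | P3 7-13 | P5 13-17 | P2 17-24 |
Completion: P1=1  P2=24  P3=13  P4=7  P5=17
Turnaround (C−A): P1=1  P2=21  P3=10  P4=4  P5=12
Waiting = turnaround − burst: P1=0, P2=14, P3=4, P4=0, P5=8
Total waiting = 0 + 14 + 4 + 0 + 8 = 26

26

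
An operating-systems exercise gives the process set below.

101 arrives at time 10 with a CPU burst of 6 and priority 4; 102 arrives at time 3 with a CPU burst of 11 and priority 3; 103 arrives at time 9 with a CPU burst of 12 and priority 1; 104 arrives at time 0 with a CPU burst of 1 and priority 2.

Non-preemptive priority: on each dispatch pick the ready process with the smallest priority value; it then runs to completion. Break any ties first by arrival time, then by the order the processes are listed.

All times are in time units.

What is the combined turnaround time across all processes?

51

Gantt: | 104 0-1 | idle 1-3 | 102 3-14 | 103 14-26 | 101 26-32 |
Completion: 101=32  102=14  103=26  104=1
Turnaround (C−A): 101=22  102=11  103=17  104=1
Turnaround = completion − arrival: 101=22, 102=11, 103=17, 104=1
Total turnaround = 22 + 11 + 17 + 1 = 51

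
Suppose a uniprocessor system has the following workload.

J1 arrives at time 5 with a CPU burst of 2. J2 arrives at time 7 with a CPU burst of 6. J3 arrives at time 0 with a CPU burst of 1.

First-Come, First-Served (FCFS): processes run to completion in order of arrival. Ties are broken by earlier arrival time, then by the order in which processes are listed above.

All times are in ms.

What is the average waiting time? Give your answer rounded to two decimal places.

Timeline: | J3 0-1 | idle 1-5 | J1 5-7 | J2 7-13 |
Completion: J1=7  J2=13  J3=1
Waiting times: J1=0, J2=0, J3=0
Average waiting = (0+0+0) / 3 = 0/3 = 0.00

0.00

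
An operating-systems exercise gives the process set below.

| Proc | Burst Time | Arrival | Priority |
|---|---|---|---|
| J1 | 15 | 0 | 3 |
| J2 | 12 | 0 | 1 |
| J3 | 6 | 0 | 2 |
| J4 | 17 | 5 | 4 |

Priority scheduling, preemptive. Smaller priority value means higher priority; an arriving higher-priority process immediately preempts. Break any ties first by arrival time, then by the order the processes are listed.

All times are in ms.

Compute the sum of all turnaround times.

108

Gantt: | J2 0-12 | J3 12-18 | J1 18-33 | J4 33-50 |
Completion: J1=33  J2=12  J3=18  J4=50
Turnaround = completion − arrival: J1=33, J2=12, J3=18, J4=45
Total turnaround = 33 + 12 + 18 + 45 = 108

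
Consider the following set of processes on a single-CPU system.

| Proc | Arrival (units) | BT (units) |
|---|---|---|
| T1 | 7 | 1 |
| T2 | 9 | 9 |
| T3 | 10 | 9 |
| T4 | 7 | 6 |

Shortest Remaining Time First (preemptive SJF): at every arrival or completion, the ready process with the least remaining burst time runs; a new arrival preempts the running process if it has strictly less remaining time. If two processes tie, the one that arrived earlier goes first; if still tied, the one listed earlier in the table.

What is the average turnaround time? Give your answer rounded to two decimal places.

11.00

Timeline: | idle 0-7 | T1 7-8 | T4 8-14 | T2 14-23 | T3 23-32 |
Completion: T1=8  T2=23  T3=32  T4=14
Turnaround (C−A): T1=1  T2=14  T3=22  T4=7
Turnaround times: T1=1, T2=14, T3=22, T4=7
Average turnaround = (1+14+22+7) / 4 = 44/4 = 11.00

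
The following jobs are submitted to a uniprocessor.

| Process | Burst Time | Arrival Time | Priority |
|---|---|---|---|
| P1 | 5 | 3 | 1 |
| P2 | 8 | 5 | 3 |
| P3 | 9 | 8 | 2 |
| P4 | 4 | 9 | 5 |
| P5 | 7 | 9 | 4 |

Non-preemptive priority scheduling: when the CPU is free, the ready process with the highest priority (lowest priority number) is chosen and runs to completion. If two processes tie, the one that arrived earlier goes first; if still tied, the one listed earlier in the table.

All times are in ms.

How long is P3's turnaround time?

9

Gantt: | idle 0-3 | P1 3-8 | P3 8-17 | P2 17-25 | P5 25-32 | P4 32-36 |
Completion: P1=8  P2=25  P3=17  P4=36  P5=32
Turnaround (C−A): P1=5  P2=20  P3=9  P4=27  P5=23
Turnaround(P3) = completion − arrival = 17 − 8 = 9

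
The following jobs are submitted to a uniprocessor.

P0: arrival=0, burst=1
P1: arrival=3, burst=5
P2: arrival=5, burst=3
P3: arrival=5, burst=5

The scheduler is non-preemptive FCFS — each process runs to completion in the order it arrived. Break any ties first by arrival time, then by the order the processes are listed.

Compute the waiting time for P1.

0

Gantt: | P0 0-1 | idle 1-3 | P1 3-8 | P2 8-11 | P3 11-16 |
Completion: P0=1  P1=8  P2=11  P3=16
Turnaround (C−A): P0=1  P1=5  P2=6  P3=11
Waiting(P1) = turnaround − burst = 5 − 5 = 0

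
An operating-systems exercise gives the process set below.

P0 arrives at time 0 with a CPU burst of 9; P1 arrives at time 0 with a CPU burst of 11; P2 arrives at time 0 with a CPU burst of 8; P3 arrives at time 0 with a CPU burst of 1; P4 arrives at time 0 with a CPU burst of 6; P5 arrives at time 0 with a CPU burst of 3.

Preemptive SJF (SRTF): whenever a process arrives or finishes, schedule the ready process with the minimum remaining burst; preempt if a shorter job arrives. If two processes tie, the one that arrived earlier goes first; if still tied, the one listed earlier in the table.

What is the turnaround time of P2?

18

Gantt: | P3 0-1 | P5 1-4 | P4 4-10 | P2 10-18 | P0 18-27 | P1 27-38 |
Completion: P0=27  P1=38  P2=18  P3=1  P4=10  P5=4
Turnaround (C−A): P0=27  P1=38  P2=18  P3=1  P4=10  P5=4
Turnaround(P2) = completion − arrival = 18 − 0 = 18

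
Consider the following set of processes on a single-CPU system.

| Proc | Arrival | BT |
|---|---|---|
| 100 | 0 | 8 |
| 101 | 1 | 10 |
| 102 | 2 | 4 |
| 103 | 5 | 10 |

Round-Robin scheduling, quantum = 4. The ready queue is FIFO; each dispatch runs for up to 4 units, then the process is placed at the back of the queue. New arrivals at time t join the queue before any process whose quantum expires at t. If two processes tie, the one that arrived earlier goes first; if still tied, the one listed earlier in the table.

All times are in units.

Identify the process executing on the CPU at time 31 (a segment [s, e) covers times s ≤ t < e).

103

Gantt: | 100 0-4 | 101 4-8 | 102 8-12 | 100 12-16 | 103 16-20 | 101 20-24 | 103 24-28 | 101 28-30 | 103 30-32 |
Completion: 100=16  101=30  102=12  103=32
Turnaround (C−A): 100=16  101=29  102=10  103=27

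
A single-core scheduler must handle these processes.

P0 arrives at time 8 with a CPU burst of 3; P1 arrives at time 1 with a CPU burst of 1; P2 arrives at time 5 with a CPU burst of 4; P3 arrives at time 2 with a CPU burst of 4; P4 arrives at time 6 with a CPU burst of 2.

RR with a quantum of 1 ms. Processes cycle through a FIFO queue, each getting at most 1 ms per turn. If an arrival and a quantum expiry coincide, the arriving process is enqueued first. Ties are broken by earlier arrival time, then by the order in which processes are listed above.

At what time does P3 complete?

Gantt: | idle 0-1 | P1 1-2 | P3 2-5 | P2 5-6 | P3 6-7 | P4 7-8 | P2 8-9 | P0 9-10 | P4 10-11 | P2 11-12 | P0 12-13 | P2 13-14 | P0 14-15 |
Completion: P0=15  P1=2  P2=14  P3=7  P4=11
Turnaround (C−A): P0=7  P1=1  P2=9  P3=5  P4=5

7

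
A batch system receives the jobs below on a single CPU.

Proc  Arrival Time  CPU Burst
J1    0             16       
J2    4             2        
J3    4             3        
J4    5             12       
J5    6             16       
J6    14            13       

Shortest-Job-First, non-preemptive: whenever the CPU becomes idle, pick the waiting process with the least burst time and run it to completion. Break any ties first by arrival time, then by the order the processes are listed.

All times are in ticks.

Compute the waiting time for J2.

Gantt: | J1 0-16 | J2 16-18 | J3 18-21 | J4 21-33 | J6 33-46 | J5 46-62 |
Completion: J1=16  J2=18  J3=21  J4=33  J5=62  J6=46
Waiting(J2) = turnaround − burst = 14 − 2 = 12

12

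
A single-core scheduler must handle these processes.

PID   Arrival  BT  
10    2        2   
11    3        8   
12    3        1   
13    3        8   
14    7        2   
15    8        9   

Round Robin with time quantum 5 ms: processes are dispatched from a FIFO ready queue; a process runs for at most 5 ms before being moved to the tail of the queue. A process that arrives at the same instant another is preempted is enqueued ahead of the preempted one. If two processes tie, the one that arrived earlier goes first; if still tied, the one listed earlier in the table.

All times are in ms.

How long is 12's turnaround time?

7

Gantt: | idle 0-2 | 10 2-4 | 11 4-9 | 12 9-10 | 13 10-15 | 14 15-17 | 15 17-22 | 11 22-25 | 13 25-28 | 15 28-32 |
Completion: 10=4  11=25  12=10  13=28  14=17  15=32
Turnaround (C−A): 10=2  11=22  12=7  13=25  14=10  15=24
Turnaround(12) = completion − arrival = 10 − 3 = 7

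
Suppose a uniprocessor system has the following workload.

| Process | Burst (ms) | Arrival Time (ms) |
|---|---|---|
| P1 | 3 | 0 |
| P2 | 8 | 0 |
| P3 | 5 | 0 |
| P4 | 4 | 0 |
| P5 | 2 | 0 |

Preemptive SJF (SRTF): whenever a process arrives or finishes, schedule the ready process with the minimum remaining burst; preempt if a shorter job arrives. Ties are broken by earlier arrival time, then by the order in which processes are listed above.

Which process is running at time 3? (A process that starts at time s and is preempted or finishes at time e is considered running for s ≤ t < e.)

Schedule: | P5 0-2 | P1 2-5 | P4 5-9 | P3 9-14 | P2 14-22 |
Completion: P1=5  P2=22  P3=14  P4=9  P5=2
Turnaround (C−A): P1=5  P2=22  P3=14  P4=9  P5=2

P1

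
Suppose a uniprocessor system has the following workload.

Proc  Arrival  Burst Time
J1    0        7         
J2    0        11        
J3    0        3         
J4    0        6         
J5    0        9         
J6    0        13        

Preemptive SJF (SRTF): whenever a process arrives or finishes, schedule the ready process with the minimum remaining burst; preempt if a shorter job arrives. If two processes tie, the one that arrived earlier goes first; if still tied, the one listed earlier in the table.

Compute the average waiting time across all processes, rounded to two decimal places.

Gantt: | J3 0-3 | J4 3-9 | J1 9-16 | J5 16-25 | J2 25-36 | J6 36-49 |
Completion: J1=16  J2=36  J3=3  J4=9  J5=25  J6=49
Waiting times: J1=9, J2=25, J3=0, J4=3, J5=16, J6=36
Average waiting = (9+25+0+3+16+36) / 6 = 89/6 = 14.83

14.83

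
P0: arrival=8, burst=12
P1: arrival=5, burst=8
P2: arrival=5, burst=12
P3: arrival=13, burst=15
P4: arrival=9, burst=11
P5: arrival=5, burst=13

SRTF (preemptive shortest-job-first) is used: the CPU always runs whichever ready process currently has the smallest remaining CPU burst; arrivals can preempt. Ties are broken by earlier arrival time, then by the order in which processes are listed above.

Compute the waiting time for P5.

Timeline: | idle 0-5 | P1 5-13 | P4 13-24 | P2 24-36 | P0 36-48 | P5 48-61 | P3 61-76 |
Completion: P0=48  P1=13  P2=36  P3=76  P4=24  P5=61
Turnaround (C−A): P0=40  P1=8  P2=31  P3=63  P4=15  P5=56
Waiting(P5) = turnaround − burst = 56 − 13 = 43

43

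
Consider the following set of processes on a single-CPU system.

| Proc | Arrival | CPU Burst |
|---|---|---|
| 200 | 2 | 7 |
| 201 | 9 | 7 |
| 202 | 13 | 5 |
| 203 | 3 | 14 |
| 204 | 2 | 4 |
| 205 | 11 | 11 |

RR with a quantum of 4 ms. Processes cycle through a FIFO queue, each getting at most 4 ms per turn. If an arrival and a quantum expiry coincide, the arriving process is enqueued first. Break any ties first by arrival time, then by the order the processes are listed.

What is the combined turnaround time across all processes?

162

Timeline: | idle 0-2 | 200 2-6 | 204 6-10 | 203 10-14 | 200 14-17 | 201 17-21 | 205 21-25 | 202 25-29 | 203 29-33 | 201 33-36 | 205 36-40 | 202 40-41 | 203 41-45 | 205 45-48 | 203 48-50 |
Completion: 200=17  201=36  202=41  203=50  204=10  205=48
Turnaround = completion − arrival: 200=15, 201=27, 202=28, 203=47, 204=8, 205=37
Total turnaround = 15 + 27 + 28 + 47 + 8 + 37 = 162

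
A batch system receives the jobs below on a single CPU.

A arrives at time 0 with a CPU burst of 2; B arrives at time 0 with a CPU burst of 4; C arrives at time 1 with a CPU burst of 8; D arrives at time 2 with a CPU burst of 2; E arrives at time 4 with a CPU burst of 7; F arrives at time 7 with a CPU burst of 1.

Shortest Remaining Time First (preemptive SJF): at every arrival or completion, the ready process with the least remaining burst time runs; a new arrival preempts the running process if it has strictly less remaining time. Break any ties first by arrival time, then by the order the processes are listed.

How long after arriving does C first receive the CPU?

Timeline: | A 0-2 | D 2-4 | B 4-8 | F 8-9 | E 9-16 | C 16-24 |
Completion: A=2  B=8  C=24  D=4  E=16  F=9
Turnaround (C−A): A=2  B=8  C=23  D=2  E=12  F=2
Response(C) = first start − arrival = 16 − 1 = 15

15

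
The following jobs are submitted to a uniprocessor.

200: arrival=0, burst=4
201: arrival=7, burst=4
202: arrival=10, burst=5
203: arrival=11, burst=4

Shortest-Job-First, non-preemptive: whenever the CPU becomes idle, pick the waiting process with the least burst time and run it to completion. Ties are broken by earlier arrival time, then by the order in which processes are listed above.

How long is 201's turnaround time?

Timeline: | 200 0-4 | idle 4-7 | 201 7-11 | 203 11-15 | 202 15-20 |
Completion: 200=4  201=11  202=20  203=15
Turnaround(201) = completion − arrival = 11 − 7 = 4

4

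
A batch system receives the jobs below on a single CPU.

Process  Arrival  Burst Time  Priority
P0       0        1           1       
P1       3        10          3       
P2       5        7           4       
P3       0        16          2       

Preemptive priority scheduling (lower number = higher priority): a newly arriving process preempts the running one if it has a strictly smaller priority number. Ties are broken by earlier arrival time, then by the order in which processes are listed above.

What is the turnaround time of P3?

Gantt: | P0 0-1 | P3 1-17 | P1 17-27 | P2 27-34 |
Completion: P0=1  P1=27  P2=34  P3=17
Turnaround(P3) = completion − arrival = 17 − 0 = 17

17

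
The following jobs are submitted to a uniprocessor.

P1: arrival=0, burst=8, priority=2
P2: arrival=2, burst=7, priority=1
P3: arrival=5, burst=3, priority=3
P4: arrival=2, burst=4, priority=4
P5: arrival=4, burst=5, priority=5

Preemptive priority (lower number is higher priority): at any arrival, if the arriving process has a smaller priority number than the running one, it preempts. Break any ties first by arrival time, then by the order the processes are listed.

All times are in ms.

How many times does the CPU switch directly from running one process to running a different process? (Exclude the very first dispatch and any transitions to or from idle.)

Timeline: | P1 0-2 | P2 2-9 | P1 9-15 | P3 15-18 | P4 18-22 | P5 22-27 |
Completion: P1=15  P2=9  P3=18  P4=22  P5=27

5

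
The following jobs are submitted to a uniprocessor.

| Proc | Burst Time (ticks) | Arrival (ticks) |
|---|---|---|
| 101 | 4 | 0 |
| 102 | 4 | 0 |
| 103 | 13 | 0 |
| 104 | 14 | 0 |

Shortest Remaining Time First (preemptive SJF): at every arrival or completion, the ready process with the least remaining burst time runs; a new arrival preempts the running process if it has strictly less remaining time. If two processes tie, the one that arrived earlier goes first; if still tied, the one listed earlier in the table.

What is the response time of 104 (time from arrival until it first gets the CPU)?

Timeline: | 101 0-4 | 102 4-8 | 103 8-21 | 104 21-35 |
Completion: 101=4  102=8  103=21  104=35
Response(104) = first start − arrival = 21 − 0 = 21

21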